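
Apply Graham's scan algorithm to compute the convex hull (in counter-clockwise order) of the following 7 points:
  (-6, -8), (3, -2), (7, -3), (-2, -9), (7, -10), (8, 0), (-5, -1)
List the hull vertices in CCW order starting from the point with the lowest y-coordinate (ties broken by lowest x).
Hull (CCW) = [(7, -10), (8, 0), (-5, -1), (-6, -8), (-2, -9)]

Graham scan procedure:
  1. Find the pivot p₀ = point with lowest y (tie → lowest x): (7, -10).
  2. Sort the remaining points by polar angle around p₀.
  3. Walk through sorted points, maintaining a stack; pop the top while the last three entries make a non-left turn (cross product ≤ 0).
  4. Final stack is the convex hull in CCW order: (7, -10), (8, 0), (-5, -1), (-6, -8), (-2, -9).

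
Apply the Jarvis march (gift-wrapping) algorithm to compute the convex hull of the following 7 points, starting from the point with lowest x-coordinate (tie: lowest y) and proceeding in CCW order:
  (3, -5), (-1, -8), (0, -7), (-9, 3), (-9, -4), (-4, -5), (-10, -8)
Hull (CCW) = [(-10, -8), (-1, -8), (3, -5), (-9, 3)]

Jarvis march: at each step, from the current hull vertex p, select the next vertex q as the point such that every other point lies strictly to the left of (or on) the directed line p → q. (Equivalently: for every other point r, the cross product (q − p) × (r − p) ≥ 0.)
Starting point (lowest x, tie lowest y): (-10, -8). Wrap until returning to start. Resulting hull: (-10, -8), (-1, -8), (3, -5), (-9, 3).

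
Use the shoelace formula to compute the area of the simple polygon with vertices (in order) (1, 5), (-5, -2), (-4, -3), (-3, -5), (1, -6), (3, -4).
Area = 97/2

Shoelace formula: Area = (1/2) |Σ_i (x_i · y_{i+1} − x_{i+1} · y_i)| (indices mod n). Compute each cross term:
  (1)(-2) − (-5)(5) = 23
  (-5)(-3) − (-4)(-2) = 7
  (-4)(-5) − (-3)(-3) = 11
  (-3)(-6) − (1)(-5) = 23
  (1)(-4) − (3)(-6) = 14
  (3)(5) − (1)(-4) = 19
Sum = 97, so (signed) Area = 97/2 = 97/2, |Area| = 97/2.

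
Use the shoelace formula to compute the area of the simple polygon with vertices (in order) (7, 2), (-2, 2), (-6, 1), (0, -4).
Area = 40

Shoelace formula: Area = (1/2) |Σ_i (x_i · y_{i+1} − x_{i+1} · y_i)| (indices mod n). Compute each cross term:
  (7)(2) − (-2)(2) = 18
  (-2)(1) − (-6)(2) = 10
  (-6)(-4) − (0)(1) = 24
  (0)(2) − (7)(-4) = 28
Sum = 80, so (signed) Area = 80/2 = 40, |Area| = 40.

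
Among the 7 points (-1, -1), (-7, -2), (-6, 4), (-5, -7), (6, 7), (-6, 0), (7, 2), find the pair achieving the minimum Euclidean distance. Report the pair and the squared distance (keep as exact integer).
Pair = ((-7, -2), (-6, 0)); squared distance = 5

Compute all C(7, 2) = 21 pairwise squared distances (x_i − x_j)² + (y_i − y_j)². The minimum is 5, attained by the pair ((-7, -2), (-6, 0)).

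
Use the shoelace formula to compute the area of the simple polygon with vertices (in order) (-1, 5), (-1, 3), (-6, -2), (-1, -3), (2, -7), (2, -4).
Area = 63/2

Shoelace formula: Area = (1/2) |Σ_i (x_i · y_{i+1} − x_{i+1} · y_i)| (indices mod n). Compute each cross term:
  (-1)(3) − (-1)(5) = 2
  (-1)(-2) − (-6)(3) = 20
  (-6)(-3) − (-1)(-2) = 16
  (-1)(-7) − (2)(-3) = 13
  (2)(-4) − (2)(-7) = 6
  (2)(5) − (-1)(-4) = 6
Sum = 63, so (signed) Area = 63/2 = 63/2, |Area| = 63/2.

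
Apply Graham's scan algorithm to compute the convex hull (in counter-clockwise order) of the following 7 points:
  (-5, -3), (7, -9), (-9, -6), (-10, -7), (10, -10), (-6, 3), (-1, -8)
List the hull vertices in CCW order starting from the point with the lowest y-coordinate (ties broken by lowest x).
Hull (CCW) = [(10, -10), (-6, 3), (-10, -7)]

Graham scan procedure:
  1. Find the pivot p₀ = point with lowest y (tie → lowest x): (10, -10).
  2. Sort the remaining points by polar angle around p₀.
  3. Walk through sorted points, maintaining a stack; pop the top while the last three entries make a non-left turn (cross product ≤ 0).
  4. Final stack is the convex hull in CCW order: (10, -10), (-6, 3), (-10, -7).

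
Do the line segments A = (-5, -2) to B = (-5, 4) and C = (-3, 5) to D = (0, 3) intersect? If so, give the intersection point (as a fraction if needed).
No (intersection of containing lines falls outside at least one segment)

Parametrize and solve: t = 25/18, s = -2/3. At least one of these is outside [0, 1], so the segments do not intersect.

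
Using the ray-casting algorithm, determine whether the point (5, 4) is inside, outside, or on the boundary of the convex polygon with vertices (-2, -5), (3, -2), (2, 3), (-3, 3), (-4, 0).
The point (5, 4) lies strictly outside the polygon

Cast a horizontal ray to the right from the query point and count how many polygon edges it crosses (each edge strictly once or zero times, handled with the usual half-open convention). 
Parity of crossings → even ⇒ outside.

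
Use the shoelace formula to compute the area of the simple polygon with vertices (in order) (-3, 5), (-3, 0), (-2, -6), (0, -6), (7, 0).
Area = 61

Shoelace formula: Area = (1/2) |Σ_i (x_i · y_{i+1} − x_{i+1} · y_i)| (indices mod n). Compute each cross term:
  (-3)(0) − (-3)(5) = 15
  (-3)(-6) − (-2)(0) = 18
  (-2)(-6) − (0)(-6) = 12
  (0)(0) − (7)(-6) = 42
  (7)(5) − (-3)(0) = 35
Sum = 122, so (signed) Area = 122/2 = 61, |Area| = 61.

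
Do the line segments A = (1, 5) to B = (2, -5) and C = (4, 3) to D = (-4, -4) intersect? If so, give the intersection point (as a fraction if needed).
Yes; intersection at (124/87, 65/87) (t = 37/87 on AB, s = 28/87 on CD)

Parametrize AB as A + t(B − A) = (1 + 1 t, 5 + -10 t) and CD as C + s(D − C) = (4 + -8 s, 3 + -7 s). Solve the linear system for (t, s). Determinant = 87 ≠ 0, so a unique intersection of the containing lines exists. Solution: t = 37/87, s = 28/87 — both in [0, 1], so the segments cross. Intersection point: (124/87, 65/87).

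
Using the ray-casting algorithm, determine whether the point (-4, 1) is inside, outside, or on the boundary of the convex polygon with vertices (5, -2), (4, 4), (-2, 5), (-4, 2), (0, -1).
The point (-4, 1) lies strictly outside the polygon

Cast a horizontal ray to the right from the query point and count how many polygon edges it crosses (each edge strictly once or zero times, handled with the usual half-open convention). 
Parity of crossings → even ⇒ outside.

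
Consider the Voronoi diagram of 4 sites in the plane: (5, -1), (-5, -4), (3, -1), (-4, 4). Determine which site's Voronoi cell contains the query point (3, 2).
Nearest site = (3, -1)

The Voronoi cell of site s contains exactly those query points closer to s than to any other site. Compute squared distances from q = (3, 2) to each site:
  (3 − 3)² + (-1 − 2)² = 9
  (5 − 3)² + (-1 − 2)² = 13
  (-4 − 3)² + (4 − 2)² = 53
  (-5 − 3)² + (-4 − 2)² = 100
Minimum is attained by (3, -1), so q lies in its Voronoi cell.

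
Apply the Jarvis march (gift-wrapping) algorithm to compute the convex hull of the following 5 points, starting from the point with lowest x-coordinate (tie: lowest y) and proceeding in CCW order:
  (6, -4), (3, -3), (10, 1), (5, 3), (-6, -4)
Hull (CCW) = [(-6, -4), (6, -4), (10, 1), (5, 3)]

Jarvis march: at each step, from the current hull vertex p, select the next vertex q as the point such that every other point lies strictly to the left of (or on) the directed line p → q. (Equivalently: for every other point r, the cross product (q − p) × (r − p) ≥ 0.)
Starting point (lowest x, tie lowest y): (-6, -4). Wrap until returning to start. Resulting hull: (-6, -4), (6, -4), (10, 1), (5, 3).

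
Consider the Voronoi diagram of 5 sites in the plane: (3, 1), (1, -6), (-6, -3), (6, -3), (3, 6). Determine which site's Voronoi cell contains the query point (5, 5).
Nearest site = (3, 6)

The Voronoi cell of site s contains exactly those query points closer to s than to any other site. Compute squared distances from q = (5, 5) to each site:
  (3 − 5)² + (6 − 5)² = 5
  (3 − 5)² + (1 − 5)² = 20
  (6 − 5)² + (-3 − 5)² = 65
  (1 − 5)² + (-6 − 5)² = 137
  (-6 − 5)² + (-3 − 5)² = 185
Minimum is attained by (3, 6), so q lies in its Voronoi cell.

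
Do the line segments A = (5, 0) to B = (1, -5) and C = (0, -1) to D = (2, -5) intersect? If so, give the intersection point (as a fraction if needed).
Yes; intersection at (21/13, -55/13) (t = 11/13 on AB, s = 21/26 on CD)

Parametrize AB as A + t(B − A) = (5 + -4 t, 0 + -5 t) and CD as C + s(D − C) = (0 + 2 s, -1 + -4 s). Solve the linear system for (t, s). Determinant = -26 ≠ 0, so a unique intersection of the containing lines exists. Solution: t = 11/13, s = 21/26 — both in [0, 1], so the segments cross. Intersection point: (21/13, -55/13).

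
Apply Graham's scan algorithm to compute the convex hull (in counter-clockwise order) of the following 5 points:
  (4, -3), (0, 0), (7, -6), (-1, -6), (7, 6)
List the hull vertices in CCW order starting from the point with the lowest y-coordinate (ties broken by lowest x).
Hull (CCW) = [(-1, -6), (7, -6), (7, 6), (0, 0)]

Graham scan procedure:
  1. Find the pivot p₀ = point with lowest y (tie → lowest x): (-1, -6).
  2. Sort the remaining points by polar angle around p₀.
  3. Walk through sorted points, maintaining a stack; pop the top while the last three entries make a non-left turn (cross product ≤ 0).
  4. Final stack is the convex hull in CCW order: (-1, -6), (7, -6), (7, 6), (0, 0).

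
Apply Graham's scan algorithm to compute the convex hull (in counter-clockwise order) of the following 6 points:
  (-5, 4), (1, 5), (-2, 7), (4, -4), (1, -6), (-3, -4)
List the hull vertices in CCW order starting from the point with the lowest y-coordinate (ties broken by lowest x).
Hull (CCW) = [(1, -6), (4, -4), (1, 5), (-2, 7), (-5, 4), (-3, -4)]

Graham scan procedure:
  1. Find the pivot p₀ = point with lowest y (tie → lowest x): (1, -6).
  2. Sort the remaining points by polar angle around p₀.
  3. Walk through sorted points, maintaining a stack; pop the top while the last three entries make a non-left turn (cross product ≤ 0).
  4. Final stack is the convex hull in CCW order: (1, -6), (4, -4), (1, 5), (-2, 7), (-5, 4), (-3, -4).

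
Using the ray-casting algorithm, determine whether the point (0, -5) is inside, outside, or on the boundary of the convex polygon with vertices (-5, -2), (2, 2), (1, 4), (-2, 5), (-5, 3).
The point (0, -5) lies strictly outside the polygon

Cast a horizontal ray to the right from the query point and count how many polygon edges it crosses (each edge strictly once or zero times, handled with the usual half-open convention). 
Parity of crossings → even ⇒ outside.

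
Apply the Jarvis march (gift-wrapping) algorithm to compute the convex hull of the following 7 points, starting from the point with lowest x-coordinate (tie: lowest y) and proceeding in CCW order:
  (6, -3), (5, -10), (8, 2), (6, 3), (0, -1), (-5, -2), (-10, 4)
Hull (CCW) = [(-10, 4), (-5, -2), (5, -10), (8, 2), (6, 3)]

Jarvis march: at each step, from the current hull vertex p, select the next vertex q as the point such that every other point lies strictly to the left of (or on) the directed line p → q. (Equivalently: for every other point r, the cross product (q − p) × (r − p) ≥ 0.)
Starting point (lowest x, tie lowest y): (-10, 4). Wrap until returning to start. Resulting hull: (-10, 4), (-5, -2), (5, -10), (8, 2), (6, 3).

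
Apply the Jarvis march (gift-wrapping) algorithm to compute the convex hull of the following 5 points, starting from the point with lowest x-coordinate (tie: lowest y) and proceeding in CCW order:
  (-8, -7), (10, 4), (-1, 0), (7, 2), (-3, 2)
Hull (CCW) = [(-8, -7), (7, 2), (10, 4), (-3, 2)]

Jarvis march: at each step, from the current hull vertex p, select the next vertex q as the point such that every other point lies strictly to the left of (or on) the directed line p → q. (Equivalently: for every other point r, the cross product (q − p) × (r − p) ≥ 0.)
Starting point (lowest x, tie lowest y): (-8, -7). Wrap until returning to start. Resulting hull: (-8, -7), (7, 2), (10, 4), (-3, 2).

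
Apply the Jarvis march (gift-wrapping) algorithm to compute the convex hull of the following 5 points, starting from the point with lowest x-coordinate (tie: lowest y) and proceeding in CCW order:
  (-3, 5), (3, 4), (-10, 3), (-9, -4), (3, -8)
Hull (CCW) = [(-10, 3), (-9, -4), (3, -8), (3, 4), (-3, 5)]

Jarvis march: at each step, from the current hull vertex p, select the next vertex q as the point such that every other point lies strictly to the left of (or on) the directed line p → q. (Equivalently: for every other point r, the cross product (q − p) × (r − p) ≥ 0.)
Starting point (lowest x, tie lowest y): (-10, 3). Wrap until returning to start. Resulting hull: (-10, 3), (-9, -4), (3, -8), (3, 4), (-3, 5).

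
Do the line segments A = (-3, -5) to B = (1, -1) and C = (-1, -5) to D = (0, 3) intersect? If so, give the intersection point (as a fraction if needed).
Yes; intersection at (-5/7, -19/7) (t = 4/7 on AB, s = 2/7 on CD)

Parametrize AB as A + t(B − A) = (-3 + 4 t, -5 + 4 t) and CD as C + s(D − C) = (-1 + 1 s, -5 + 8 s). Solve the linear system for (t, s). Determinant = -28 ≠ 0, so a unique intersection of the containing lines exists. Solution: t = 4/7, s = 2/7 — both in [0, 1], so the segments cross. Intersection point: (-5/7, -19/7).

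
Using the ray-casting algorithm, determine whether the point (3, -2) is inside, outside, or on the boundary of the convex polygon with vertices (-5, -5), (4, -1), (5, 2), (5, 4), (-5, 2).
The point (3, -2) lies strictly outside the polygon

Cast a horizontal ray to the right from the query point and count how many polygon edges it crosses (each edge strictly once or zero times, handled with the usual half-open convention). 
Parity of crossings → even ⇒ outside.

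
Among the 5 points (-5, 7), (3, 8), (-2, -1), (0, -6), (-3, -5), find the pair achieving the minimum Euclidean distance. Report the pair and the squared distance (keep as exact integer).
Pair = ((0, -6), (-3, -5)); squared distance = 10

Compute all C(5, 2) = 10 pairwise squared distances (x_i − x_j)² + (y_i − y_j)². The minimum is 10, attained by the pair ((0, -6), (-3, -5)).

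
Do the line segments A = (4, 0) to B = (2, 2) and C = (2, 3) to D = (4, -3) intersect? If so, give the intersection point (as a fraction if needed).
Yes; intersection at (5/2, 3/2) (t = 3/4 on AB, s = 1/4 on CD)

Parametrize AB as A + t(B − A) = (4 + -2 t, 0 + 2 t) and CD as C + s(D − C) = (2 + 2 s, 3 + -6 s). Solve the linear system for (t, s). Determinant = -8 ≠ 0, so a unique intersection of the containing lines exists. Solution: t = 3/4, s = 1/4 — both in [0, 1], so the segments cross. Intersection point: (5/2, 3/2).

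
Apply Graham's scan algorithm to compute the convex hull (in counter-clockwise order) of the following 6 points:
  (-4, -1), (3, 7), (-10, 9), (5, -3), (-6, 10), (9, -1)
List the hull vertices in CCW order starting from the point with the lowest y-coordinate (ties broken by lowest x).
Hull (CCW) = [(5, -3), (9, -1), (3, 7), (-6, 10), (-10, 9), (-4, -1)]

Graham scan procedure:
  1. Find the pivot p₀ = point with lowest y (tie → lowest x): (5, -3).
  2. Sort the remaining points by polar angle around p₀.
  3. Walk through sorted points, maintaining a stack; pop the top while the last three entries make a non-left turn (cross product ≤ 0).
  4. Final stack is the convex hull in CCW order: (5, -3), (9, -1), (3, 7), (-6, 10), (-10, 9), (-4, -1).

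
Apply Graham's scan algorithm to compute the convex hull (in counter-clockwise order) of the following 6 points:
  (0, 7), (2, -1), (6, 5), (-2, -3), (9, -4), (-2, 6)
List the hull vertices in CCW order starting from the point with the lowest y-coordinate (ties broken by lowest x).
Hull (CCW) = [(9, -4), (6, 5), (0, 7), (-2, 6), (-2, -3)]

Graham scan procedure:
  1. Find the pivot p₀ = point with lowest y (tie → lowest x): (9, -4).
  2. Sort the remaining points by polar angle around p₀.
  3. Walk through sorted points, maintaining a stack; pop the top while the last three entries make a non-left turn (cross product ≤ 0).
  4. Final stack is the convex hull in CCW order: (9, -4), (6, 5), (0, 7), (-2, 6), (-2, -3).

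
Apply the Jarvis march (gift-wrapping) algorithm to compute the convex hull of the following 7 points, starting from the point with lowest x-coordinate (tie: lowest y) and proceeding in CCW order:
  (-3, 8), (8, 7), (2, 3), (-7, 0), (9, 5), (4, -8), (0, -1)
Hull (CCW) = [(-7, 0), (4, -8), (9, 5), (8, 7), (-3, 8)]

Jarvis march: at each step, from the current hull vertex p, select the next vertex q as the point such that every other point lies strictly to the left of (or on) the directed line p → q. (Equivalently: for every other point r, the cross product (q − p) × (r − p) ≥ 0.)
Starting point (lowest x, tie lowest y): (-7, 0). Wrap until returning to start. Resulting hull: (-7, 0), (4, -8), (9, 5), (8, 7), (-3, 8).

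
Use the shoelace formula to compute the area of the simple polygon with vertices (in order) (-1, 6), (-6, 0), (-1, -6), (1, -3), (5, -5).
Area = 58

Shoelace formula: Area = (1/2) |Σ_i (x_i · y_{i+1} − x_{i+1} · y_i)| (indices mod n). Compute each cross term:
  (-1)(0) − (-6)(6) = 36
  (-6)(-6) − (-1)(0) = 36
  (-1)(-3) − (1)(-6) = 9
  (1)(-5) − (5)(-3) = 10
  (5)(6) − (-1)(-5) = 25
Sum = 116, so (signed) Area = 116/2 = 58, |Area| = 58.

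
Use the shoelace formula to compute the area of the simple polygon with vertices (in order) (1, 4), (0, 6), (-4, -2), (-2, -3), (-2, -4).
Area = 18

Shoelace formula: Area = (1/2) |Σ_i (x_i · y_{i+1} − x_{i+1} · y_i)| (indices mod n). Compute each cross term:
  (1)(6) − (0)(4) = 6
  (0)(-2) − (-4)(6) = 24
  (-4)(-3) − (-2)(-2) = 8
  (-2)(-4) − (-2)(-3) = 2
  (-2)(4) − (1)(-4) = -4
Sum = 36, so (signed) Area = 36/2 = 18, |Area| = 18.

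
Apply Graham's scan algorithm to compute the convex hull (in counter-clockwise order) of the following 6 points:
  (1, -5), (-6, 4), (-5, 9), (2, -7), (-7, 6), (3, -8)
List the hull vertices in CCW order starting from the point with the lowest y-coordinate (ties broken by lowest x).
Hull (CCW) = [(3, -8), (-5, 9), (-7, 6), (-6, 4), (2, -7)]

Graham scan procedure:
  1. Find the pivot p₀ = point with lowest y (tie → lowest x): (3, -8).
  2. Sort the remaining points by polar angle around p₀.
  3. Walk through sorted points, maintaining a stack; pop the top while the last three entries make a non-left turn (cross product ≤ 0).
  4. Final stack is the convex hull in CCW order: (3, -8), (-5, 9), (-7, 6), (-6, 4), (2, -7).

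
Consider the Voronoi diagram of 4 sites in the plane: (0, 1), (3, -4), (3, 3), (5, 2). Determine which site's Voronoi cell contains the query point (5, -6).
Nearest site = (3, -4)

The Voronoi cell of site s contains exactly those query points closer to s than to any other site. Compute squared distances from q = (5, -6) to each site:
  (3 − 5)² + (-4 − -6)² = 8
  (5 − 5)² + (2 − -6)² = 64
  (0 − 5)² + (1 − -6)² = 74
  (3 − 5)² + (3 − -6)² = 85
Minimum is attained by (3, -4), so q lies in its Voronoi cell.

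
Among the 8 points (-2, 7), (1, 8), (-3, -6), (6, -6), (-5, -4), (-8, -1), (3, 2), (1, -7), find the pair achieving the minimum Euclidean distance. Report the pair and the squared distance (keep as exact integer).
Pair = ((-3, -6), (-5, -4)); squared distance = 8

Compute all C(8, 2) = 28 pairwise squared distances (x_i − x_j)² + (y_i − y_j)². The minimum is 8, attained by the pair ((-3, -6), (-5, -4)).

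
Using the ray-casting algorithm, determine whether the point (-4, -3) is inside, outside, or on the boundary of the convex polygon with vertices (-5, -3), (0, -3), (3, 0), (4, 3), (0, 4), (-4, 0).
The point (-4, -3) lies on the polygon boundary

Boundary check: the query satisfies the collinearity and bounding-box conditions for some polygon edge, so it lies exactly on the boundary.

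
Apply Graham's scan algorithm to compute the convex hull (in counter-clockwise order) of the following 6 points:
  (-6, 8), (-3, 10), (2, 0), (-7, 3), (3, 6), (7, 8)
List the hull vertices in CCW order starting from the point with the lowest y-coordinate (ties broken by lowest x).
Hull (CCW) = [(2, 0), (7, 8), (-3, 10), (-6, 8), (-7, 3)]

Graham scan procedure:
  1. Find the pivot p₀ = point with lowest y (tie → lowest x): (2, 0).
  2. Sort the remaining points by polar angle around p₀.
  3. Walk through sorted points, maintaining a stack; pop the top while the last three entries make a non-left turn (cross product ≤ 0).
  4. Final stack is the convex hull in CCW order: (2, 0), (7, 8), (-3, 10), (-6, 8), (-7, 3).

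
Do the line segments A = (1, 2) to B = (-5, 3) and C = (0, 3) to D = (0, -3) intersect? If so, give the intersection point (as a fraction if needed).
Yes; intersection at (0, 13/6) (t = 1/6 on AB, s = 5/36 on CD)

Parametrize AB as A + t(B − A) = (1 + -6 t, 2 + 1 t) and CD as C + s(D − C) = (0 + 0 s, 3 + -6 s). Solve the linear system for (t, s). Determinant = -36 ≠ 0, so a unique intersection of the containing lines exists. Solution: t = 1/6, s = 5/36 — both in [0, 1], so the segments cross. Intersection point: (0, 13/6).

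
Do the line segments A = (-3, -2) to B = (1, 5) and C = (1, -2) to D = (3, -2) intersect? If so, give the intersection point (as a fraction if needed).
No (intersection of containing lines falls outside at least one segment)

Parametrize and solve: t = 0, s = -2. At least one of these is outside [0, 1], so the segments do not intersect.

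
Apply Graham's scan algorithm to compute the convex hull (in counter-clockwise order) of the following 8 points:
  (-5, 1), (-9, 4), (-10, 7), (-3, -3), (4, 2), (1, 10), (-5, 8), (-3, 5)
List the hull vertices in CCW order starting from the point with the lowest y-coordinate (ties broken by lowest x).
Hull (CCW) = [(-3, -3), (4, 2), (1, 10), (-10, 7), (-9, 4)]

Graham scan procedure:
  1. Find the pivot p₀ = point with lowest y (tie → lowest x): (-3, -3).
  2. Sort the remaining points by polar angle around p₀.
  3. Walk through sorted points, maintaining a stack; pop the top while the last three entries make a non-left turn (cross product ≤ 0).
  4. Final stack is the convex hull in CCW order: (-3, -3), (4, 2), (1, 10), (-10, 7), (-9, 4).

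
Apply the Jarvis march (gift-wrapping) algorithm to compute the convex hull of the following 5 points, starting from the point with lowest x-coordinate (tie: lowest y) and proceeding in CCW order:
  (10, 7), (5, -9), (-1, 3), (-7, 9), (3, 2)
Hull (CCW) = [(-7, 9), (5, -9), (10, 7)]

Jarvis march: at each step, from the current hull vertex p, select the next vertex q as the point such that every other point lies strictly to the left of (or on) the directed line p → q. (Equivalently: for every other point r, the cross product (q − p) × (r − p) ≥ 0.)
Starting point (lowest x, tie lowest y): (-7, 9). Wrap until returning to start. Resulting hull: (-7, 9), (5, -9), (10, 7).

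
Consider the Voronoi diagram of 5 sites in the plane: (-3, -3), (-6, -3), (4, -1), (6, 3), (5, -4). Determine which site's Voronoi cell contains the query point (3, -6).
Nearest site = (5, -4)

The Voronoi cell of site s contains exactly those query points closer to s than to any other site. Compute squared distances from q = (3, -6) to each site:
  (5 − 3)² + (-4 − -6)² = 8
  (4 − 3)² + (-1 − -6)² = 26
  (-3 − 3)² + (-3 − -6)² = 45
  (-6 − 3)² + (-3 − -6)² = 90
  (6 − 3)² + (3 − -6)² = 90
Minimum is attained by (5, -4), so q lies in its Voronoi cell.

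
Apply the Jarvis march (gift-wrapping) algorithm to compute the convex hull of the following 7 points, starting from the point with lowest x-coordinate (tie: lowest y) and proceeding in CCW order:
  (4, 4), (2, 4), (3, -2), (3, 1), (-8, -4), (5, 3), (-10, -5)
Hull (CCW) = [(-10, -5), (3, -2), (5, 3), (4, 4), (2, 4)]

Jarvis march: at each step, from the current hull vertex p, select the next vertex q as the point such that every other point lies strictly to the left of (or on) the directed line p → q. (Equivalently: for every other point r, the cross product (q − p) × (r − p) ≥ 0.)
Starting point (lowest x, tie lowest y): (-10, -5). Wrap until returning to start. Resulting hull: (-10, -5), (3, -2), (5, 3), (4, 4), (2, 4).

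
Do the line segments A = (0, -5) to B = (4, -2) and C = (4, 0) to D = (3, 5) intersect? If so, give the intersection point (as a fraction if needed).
No (intersection of containing lines falls outside at least one segment)

Parametrize and solve: t = 25/23, s = -8/23. At least one of these is outside [0, 1], so the segments do not intersect.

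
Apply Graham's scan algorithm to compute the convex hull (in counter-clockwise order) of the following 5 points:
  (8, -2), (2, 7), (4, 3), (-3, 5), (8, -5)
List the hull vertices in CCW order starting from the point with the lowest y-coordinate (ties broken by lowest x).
Hull (CCW) = [(8, -5), (8, -2), (2, 7), (-3, 5)]

Graham scan procedure:
  1. Find the pivot p₀ = point with lowest y (tie → lowest x): (8, -5).
  2. Sort the remaining points by polar angle around p₀.
  3. Walk through sorted points, maintaining a stack; pop the top while the last three entries make a non-left turn (cross product ≤ 0).
  4. Final stack is the convex hull in CCW order: (8, -5), (8, -2), (2, 7), (-3, 5).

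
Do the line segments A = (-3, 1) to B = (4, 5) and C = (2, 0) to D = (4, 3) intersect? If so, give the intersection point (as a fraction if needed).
No (intersection of containing lines falls outside at least one segment)

Parametrize and solve: t = 17/13, s = 27/13. At least one of these is outside [0, 1], so the segments do not intersect.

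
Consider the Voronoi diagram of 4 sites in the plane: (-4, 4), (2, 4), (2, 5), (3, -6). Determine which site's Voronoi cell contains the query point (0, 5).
Nearest site = (2, 5)

The Voronoi cell of site s contains exactly those query points closer to s than to any other site. Compute squared distances from q = (0, 5) to each site:
  (2 − 0)² + (5 − 5)² = 4
  (2 − 0)² + (4 − 5)² = 5
  (-4 − 0)² + (4 − 5)² = 17
  (3 − 0)² + (-6 − 5)² = 130
Minimum is attained by (2, 5), so q lies in its Voronoi cell.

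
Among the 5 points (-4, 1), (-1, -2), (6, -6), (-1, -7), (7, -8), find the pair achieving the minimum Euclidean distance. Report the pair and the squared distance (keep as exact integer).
Pair = ((6, -6), (7, -8)); squared distance = 5

Compute all C(5, 2) = 10 pairwise squared distances (x_i − x_j)² + (y_i − y_j)². The minimum is 5, attained by the pair ((6, -6), (7, -8)).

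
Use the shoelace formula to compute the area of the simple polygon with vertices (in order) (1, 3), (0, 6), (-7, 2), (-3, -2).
Area = 61/2

Shoelace formula: Area = (1/2) |Σ_i (x_i · y_{i+1} − x_{i+1} · y_i)| (indices mod n). Compute each cross term:
  (1)(6) − (0)(3) = 6
  (0)(2) − (-7)(6) = 42
  (-7)(-2) − (-3)(2) = 20
  (-3)(3) − (1)(-2) = -7
Sum = 61, so (signed) Area = 61/2 = 61/2, |Area| = 61/2.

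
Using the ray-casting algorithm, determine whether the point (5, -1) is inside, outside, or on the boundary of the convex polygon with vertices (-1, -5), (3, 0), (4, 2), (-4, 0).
The point (5, -1) lies strictly outside the polygon

Cast a horizontal ray to the right from the query point and count how many polygon edges it crosses (each edge strictly once or zero times, handled with the usual half-open convention). 
Parity of crossings → even ⇒ outside.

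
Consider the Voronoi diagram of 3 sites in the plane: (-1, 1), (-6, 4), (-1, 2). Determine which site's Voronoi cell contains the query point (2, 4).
Nearest site = (-1, 2)

The Voronoi cell of site s contains exactly those query points closer to s than to any other site. Compute squared distances from q = (2, 4) to each site:
  (-1 − 2)² + (2 − 4)² = 13
  (-1 − 2)² + (1 − 4)² = 18
  (-6 − 2)² + (4 − 4)² = 64
Minimum is attained by (-1, 2), so q lies in its Voronoi cell.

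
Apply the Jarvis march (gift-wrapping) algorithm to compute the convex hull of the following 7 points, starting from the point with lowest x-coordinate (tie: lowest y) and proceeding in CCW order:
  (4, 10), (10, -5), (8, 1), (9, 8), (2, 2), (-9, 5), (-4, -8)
Hull (CCW) = [(-9, 5), (-4, -8), (10, -5), (9, 8), (4, 10)]

Jarvis march: at each step, from the current hull vertex p, select the next vertex q as the point such that every other point lies strictly to the left of (or on) the directed line p → q. (Equivalently: for every other point r, the cross product (q − p) × (r − p) ≥ 0.)
Starting point (lowest x, tie lowest y): (-9, 5). Wrap until returning to start. Resulting hull: (-9, 5), (-4, -8), (10, -5), (9, 8), (4, 10).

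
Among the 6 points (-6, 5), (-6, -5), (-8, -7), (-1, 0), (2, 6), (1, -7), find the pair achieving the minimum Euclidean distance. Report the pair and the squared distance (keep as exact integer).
Pair = ((-6, -5), (-8, -7)); squared distance = 8

Compute all C(6, 2) = 15 pairwise squared distances (x_i − x_j)² + (y_i − y_j)². The minimum is 8, attained by the pair ((-6, -5), (-8, -7)).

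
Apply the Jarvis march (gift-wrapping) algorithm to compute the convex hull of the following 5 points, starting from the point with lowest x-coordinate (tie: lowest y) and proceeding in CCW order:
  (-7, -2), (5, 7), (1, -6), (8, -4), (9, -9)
Hull (CCW) = [(-7, -2), (1, -6), (9, -9), (8, -4), (5, 7)]

Jarvis march: at each step, from the current hull vertex p, select the next vertex q as the point such that every other point lies strictly to the left of (or on) the directed line p → q. (Equivalently: for every other point r, the cross product (q − p) × (r − p) ≥ 0.)
Starting point (lowest x, tie lowest y): (-7, -2). Wrap until returning to start. Resulting hull: (-7, -2), (1, -6), (9, -9), (8, -4), (5, 7).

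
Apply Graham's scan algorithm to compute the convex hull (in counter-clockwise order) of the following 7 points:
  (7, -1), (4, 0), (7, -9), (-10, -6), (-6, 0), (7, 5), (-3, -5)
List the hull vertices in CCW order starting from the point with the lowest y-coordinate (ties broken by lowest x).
Hull (CCW) = [(7, -9), (7, 5), (-6, 0), (-10, -6)]

Graham scan procedure:
  1. Find the pivot p₀ = point with lowest y (tie → lowest x): (7, -9).
  2. Sort the remaining points by polar angle around p₀.
  3. Walk through sorted points, maintaining a stack; pop the top while the last three entries make a non-left turn (cross product ≤ 0).
  4. Final stack is the convex hull in CCW order: (7, -9), (7, 5), (-6, 0), (-10, -6).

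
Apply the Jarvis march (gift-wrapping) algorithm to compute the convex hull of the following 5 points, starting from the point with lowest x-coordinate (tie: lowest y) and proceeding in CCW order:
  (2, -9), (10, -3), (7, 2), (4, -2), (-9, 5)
Hull (CCW) = [(-9, 5), (2, -9), (10, -3), (7, 2)]

Jarvis march: at each step, from the current hull vertex p, select the next vertex q as the point such that every other point lies strictly to the left of (or on) the directed line p → q. (Equivalently: for every other point r, the cross product (q − p) × (r − p) ≥ 0.)
Starting point (lowest x, tie lowest y): (-9, 5). Wrap until returning to start. Resulting hull: (-9, 5), (2, -9), (10, -3), (7, 2).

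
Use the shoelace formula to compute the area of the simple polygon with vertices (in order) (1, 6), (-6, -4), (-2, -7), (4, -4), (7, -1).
Area = 169/2

Shoelace formula: Area = (1/2) |Σ_i (x_i · y_{i+1} − x_{i+1} · y_i)| (indices mod n). Compute each cross term:
  (1)(-4) − (-6)(6) = 32
  (-6)(-7) − (-2)(-4) = 34
  (-2)(-4) − (4)(-7) = 36
  (4)(-1) − (7)(-4) = 24
  (7)(6) − (1)(-1) = 43
Sum = 169, so (signed) Area = 169/2 = 169/2, |Area| = 169/2.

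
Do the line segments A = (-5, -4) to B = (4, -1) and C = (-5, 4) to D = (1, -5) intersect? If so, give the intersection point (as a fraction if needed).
Yes; intersection at (-7/11, -28/11) (t = 16/33 on AB, s = 8/11 on CD)

Parametrize AB as A + t(B − A) = (-5 + 9 t, -4 + 3 t) and CD as C + s(D − C) = (-5 + 6 s, 4 + -9 s). Solve the linear system for (t, s). Determinant = 99 ≠ 0, so a unique intersection of the containing lines exists. Solution: t = 16/33, s = 8/11 — both in [0, 1], so the segments cross. Intersection point: (-7/11, -28/11).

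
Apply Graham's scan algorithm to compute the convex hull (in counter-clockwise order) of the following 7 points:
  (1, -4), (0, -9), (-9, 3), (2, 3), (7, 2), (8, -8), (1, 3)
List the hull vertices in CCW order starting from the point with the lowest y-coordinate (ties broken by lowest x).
Hull (CCW) = [(0, -9), (8, -8), (7, 2), (2, 3), (-9, 3)]

Graham scan procedure:
  1. Find the pivot p₀ = point with lowest y (tie → lowest x): (0, -9).
  2. Sort the remaining points by polar angle around p₀.
  3. Walk through sorted points, maintaining a stack; pop the top while the last three entries make a non-left turn (cross product ≤ 0).
  4. Final stack is the convex hull in CCW order: (0, -9), (8, -8), (7, 2), (2, 3), (-9, 3).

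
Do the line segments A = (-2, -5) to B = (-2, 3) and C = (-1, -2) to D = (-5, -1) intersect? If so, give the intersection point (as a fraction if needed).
Yes; intersection at (-2, -7/4) (t = 13/32 on AB, s = 1/4 on CD)

Parametrize AB as A + t(B − A) = (-2 + 0 t, -5 + 8 t) and CD as C + s(D − C) = (-1 + -4 s, -2 + 1 s). Solve the linear system for (t, s). Determinant = -32 ≠ 0, so a unique intersection of the containing lines exists. Solution: t = 13/32, s = 1/4 — both in [0, 1], so the segments cross. Intersection point: (-2, -7/4).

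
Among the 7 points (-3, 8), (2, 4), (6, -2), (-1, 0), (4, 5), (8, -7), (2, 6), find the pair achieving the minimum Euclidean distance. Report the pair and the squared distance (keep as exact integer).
Pair = ((2, 4), (2, 6)); squared distance = 4

Compute all C(7, 2) = 21 pairwise squared distances (x_i − x_j)² + (y_i − y_j)². The minimum is 4, attained by the pair ((2, 4), (2, 6)).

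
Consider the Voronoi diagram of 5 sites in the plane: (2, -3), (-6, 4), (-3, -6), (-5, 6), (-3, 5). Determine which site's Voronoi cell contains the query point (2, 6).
Nearest site = (-3, 5)

The Voronoi cell of site s contains exactly those query points closer to s than to any other site. Compute squared distances from q = (2, 6) to each site:
  (-3 − 2)² + (5 − 6)² = 26
  (-5 − 2)² + (6 − 6)² = 49
  (-6 − 2)² + (4 − 6)² = 68
  (2 − 2)² + (-3 − 6)² = 81
  (-3 − 2)² + (-6 − 6)² = 169
Minimum is attained by (-3, 5), so q lies in its Voronoi cell.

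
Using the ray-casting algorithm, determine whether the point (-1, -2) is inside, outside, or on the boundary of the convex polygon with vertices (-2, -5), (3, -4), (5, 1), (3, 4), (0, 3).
The point (-1, -2) lies strictly inside the polygon

Cast a horizontal ray to the right from the query point and count how many polygon edges it crosses (each edge strictly once or zero times, handled with the usual half-open convention). 
Parity of crossings → odd ⇒ inside.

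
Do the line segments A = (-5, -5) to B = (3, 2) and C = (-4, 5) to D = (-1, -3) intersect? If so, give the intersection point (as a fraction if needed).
Yes; intersection at (-121/85, -159/85) (t = 38/85 on AB, s = 73/85 on CD)

Parametrize AB as A + t(B − A) = (-5 + 8 t, -5 + 7 t) and CD as C + s(D − C) = (-4 + 3 s, 5 + -8 s). Solve the linear system for (t, s). Determinant = 85 ≠ 0, so a unique intersection of the containing lines exists. Solution: t = 38/85, s = 73/85 — both in [0, 1], so the segments cross. Intersection point: (-121/85, -159/85).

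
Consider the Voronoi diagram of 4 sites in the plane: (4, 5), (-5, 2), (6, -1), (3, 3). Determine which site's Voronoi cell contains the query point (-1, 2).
Nearest site = (-5, 2)

The Voronoi cell of site s contains exactly those query points closer to s than to any other site. Compute squared distances from q = (-1, 2) to each site:
  (-5 − -1)² + (2 − 2)² = 16
  (3 − -1)² + (3 − 2)² = 17
  (4 − -1)² + (5 − 2)² = 34
  (6 − -1)² + (-1 − 2)² = 58
Minimum is attained by (-5, 2), so q lies in its Voronoi cell.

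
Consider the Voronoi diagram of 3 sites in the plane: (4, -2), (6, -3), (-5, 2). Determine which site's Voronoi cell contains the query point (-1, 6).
Nearest site = (-5, 2)

The Voronoi cell of site s contains exactly those query points closer to s than to any other site. Compute squared distances from q = (-1, 6) to each site:
  (-5 − -1)² + (2 − 6)² = 32
  (4 − -1)² + (-2 − 6)² = 89
  (6 − -1)² + (-3 − 6)² = 130
Minimum is attained by (-5, 2), so q lies in its Voronoi cell.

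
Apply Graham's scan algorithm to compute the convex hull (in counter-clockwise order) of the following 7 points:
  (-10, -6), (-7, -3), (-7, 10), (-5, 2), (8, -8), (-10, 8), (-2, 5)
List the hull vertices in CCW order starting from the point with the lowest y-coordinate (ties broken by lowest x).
Hull (CCW) = [(8, -8), (-2, 5), (-7, 10), (-10, 8), (-10, -6)]

Graham scan procedure:
  1. Find the pivot p₀ = point with lowest y (tie → lowest x): (8, -8).
  2. Sort the remaining points by polar angle around p₀.
  3. Walk through sorted points, maintaining a stack; pop the top while the last three entries make a non-left turn (cross product ≤ 0).
  4. Final stack is the convex hull in CCW order: (8, -8), (-2, 5), (-7, 10), (-10, 8), (-10, -6).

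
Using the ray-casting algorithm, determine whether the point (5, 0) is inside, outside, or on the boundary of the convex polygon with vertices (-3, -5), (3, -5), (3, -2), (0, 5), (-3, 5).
The point (5, 0) lies strictly outside the polygon

Cast a horizontal ray to the right from the query point and count how many polygon edges it crosses (each edge strictly once or zero times, handled with the usual half-open convention). 
Parity of crossings → even ⇒ outside.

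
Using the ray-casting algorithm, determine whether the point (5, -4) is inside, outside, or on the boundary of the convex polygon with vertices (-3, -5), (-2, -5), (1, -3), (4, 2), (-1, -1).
The point (5, -4) lies strictly outside the polygon

Cast a horizontal ray to the right from the query point and count how many polygon edges it crosses (each edge strictly once or zero times, handled with the usual half-open convention). 
Parity of crossings → even ⇒ outside.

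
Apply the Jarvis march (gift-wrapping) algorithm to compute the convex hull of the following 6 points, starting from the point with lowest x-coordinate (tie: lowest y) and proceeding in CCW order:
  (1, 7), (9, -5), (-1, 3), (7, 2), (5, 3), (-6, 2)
Hull (CCW) = [(-6, 2), (9, -5), (7, 2), (1, 7)]

Jarvis march: at each step, from the current hull vertex p, select the next vertex q as the point such that every other point lies strictly to the left of (or on) the directed line p → q. (Equivalently: for every other point r, the cross product (q − p) × (r − p) ≥ 0.)
Starting point (lowest x, tie lowest y): (-6, 2). Wrap until returning to start. Resulting hull: (-6, 2), (9, -5), (7, 2), (1, 7).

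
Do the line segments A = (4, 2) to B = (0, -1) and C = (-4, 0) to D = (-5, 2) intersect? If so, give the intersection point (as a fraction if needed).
No (intersection of containing lines falls outside at least one segment)

Parametrize and solve: t = 18/11, s = -16/11. At least one of these is outside [0, 1], so the segments do not intersect.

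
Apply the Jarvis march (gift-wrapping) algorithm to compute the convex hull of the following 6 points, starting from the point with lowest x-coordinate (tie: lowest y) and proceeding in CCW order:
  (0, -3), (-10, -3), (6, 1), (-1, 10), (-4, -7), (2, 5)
Hull (CCW) = [(-10, -3), (-4, -7), (6, 1), (-1, 10)]

Jarvis march: at each step, from the current hull vertex p, select the next vertex q as the point such that every other point lies strictly to the left of (or on) the directed line p → q. (Equivalently: for every other point r, the cross product (q − p) × (r − p) ≥ 0.)
Starting point (lowest x, tie lowest y): (-10, -3). Wrap until returning to start. Resulting hull: (-10, -3), (-4, -7), (6, 1), (-1, 10).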